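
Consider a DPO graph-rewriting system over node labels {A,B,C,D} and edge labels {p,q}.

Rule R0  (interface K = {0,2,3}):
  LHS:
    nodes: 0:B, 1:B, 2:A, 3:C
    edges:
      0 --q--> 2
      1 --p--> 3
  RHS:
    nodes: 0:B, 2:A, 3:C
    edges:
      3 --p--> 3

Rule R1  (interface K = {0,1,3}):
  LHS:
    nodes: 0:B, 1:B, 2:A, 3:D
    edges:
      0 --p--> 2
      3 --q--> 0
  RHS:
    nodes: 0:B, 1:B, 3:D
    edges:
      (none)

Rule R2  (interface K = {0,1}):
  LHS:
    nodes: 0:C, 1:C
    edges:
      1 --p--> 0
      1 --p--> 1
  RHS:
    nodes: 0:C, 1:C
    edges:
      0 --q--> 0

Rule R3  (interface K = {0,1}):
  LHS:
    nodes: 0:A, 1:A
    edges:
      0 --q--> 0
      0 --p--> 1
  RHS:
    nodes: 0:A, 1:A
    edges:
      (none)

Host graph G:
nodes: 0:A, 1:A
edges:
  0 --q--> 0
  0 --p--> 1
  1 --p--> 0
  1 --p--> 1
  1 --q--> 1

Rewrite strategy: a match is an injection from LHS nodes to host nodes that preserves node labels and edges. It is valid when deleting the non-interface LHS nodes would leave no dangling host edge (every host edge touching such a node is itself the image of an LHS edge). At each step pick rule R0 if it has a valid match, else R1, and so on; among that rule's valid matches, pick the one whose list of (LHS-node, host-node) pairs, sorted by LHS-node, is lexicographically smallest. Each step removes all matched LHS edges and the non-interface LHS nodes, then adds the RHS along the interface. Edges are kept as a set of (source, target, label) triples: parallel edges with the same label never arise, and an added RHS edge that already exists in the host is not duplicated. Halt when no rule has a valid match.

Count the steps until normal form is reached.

start.  V:2 E:5  edges: 0-q->0 0-p->1 1-p->0 1-p->1 1-q->1
1. fire R3 via {0↦0, 1↦1}  →  V:2 E:3  edges: 1-p->0 1-p->1 1-q->1
2. fire R3 via {0↦1, 1↦0}  →  V:2 E:1  edges: 1-p->1
normal form: no rule applies after step 2

Answer: 2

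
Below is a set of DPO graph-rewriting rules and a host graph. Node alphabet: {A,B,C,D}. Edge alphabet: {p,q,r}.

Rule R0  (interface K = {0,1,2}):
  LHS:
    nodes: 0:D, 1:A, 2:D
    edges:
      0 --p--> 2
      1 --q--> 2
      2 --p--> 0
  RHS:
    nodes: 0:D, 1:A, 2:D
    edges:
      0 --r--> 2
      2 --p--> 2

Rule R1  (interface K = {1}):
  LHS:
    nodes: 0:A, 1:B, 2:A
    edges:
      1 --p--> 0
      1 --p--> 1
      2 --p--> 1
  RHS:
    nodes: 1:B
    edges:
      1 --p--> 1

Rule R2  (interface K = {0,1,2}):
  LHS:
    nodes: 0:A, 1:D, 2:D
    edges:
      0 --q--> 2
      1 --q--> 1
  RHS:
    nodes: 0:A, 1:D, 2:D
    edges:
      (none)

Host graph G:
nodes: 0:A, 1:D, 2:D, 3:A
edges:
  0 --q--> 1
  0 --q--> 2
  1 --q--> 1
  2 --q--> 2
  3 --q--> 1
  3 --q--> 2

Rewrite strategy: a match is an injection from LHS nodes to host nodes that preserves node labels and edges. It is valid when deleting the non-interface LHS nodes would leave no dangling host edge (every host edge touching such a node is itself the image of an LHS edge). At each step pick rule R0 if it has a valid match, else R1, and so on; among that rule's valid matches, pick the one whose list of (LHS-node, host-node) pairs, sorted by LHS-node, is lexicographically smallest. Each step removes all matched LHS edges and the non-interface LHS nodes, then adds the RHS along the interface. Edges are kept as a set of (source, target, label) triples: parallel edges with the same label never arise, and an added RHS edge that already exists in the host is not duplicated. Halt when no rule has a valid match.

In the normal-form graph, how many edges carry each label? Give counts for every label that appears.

initial: |V|=4 |E|=6  E = 0-q->1 0-q->2 1-q->1 2-q->2 3-q->1 3-q->2
step 1: apply R2 at {0↦0, 1↦1, 2↦2}  → |V|=4 |E|=4  E = 0-q->1 2-q->2 3-q->1 3-q->2
step 2: apply R2 at {0↦0, 1↦2, 2↦1}  → |V|=4 |E|=2  E = 3-q->1 3-q->2
final graph: no rule applies after step 2
NF edges: [(3, 1, 'q'), (3, 2, 'q')]

Answer: q:2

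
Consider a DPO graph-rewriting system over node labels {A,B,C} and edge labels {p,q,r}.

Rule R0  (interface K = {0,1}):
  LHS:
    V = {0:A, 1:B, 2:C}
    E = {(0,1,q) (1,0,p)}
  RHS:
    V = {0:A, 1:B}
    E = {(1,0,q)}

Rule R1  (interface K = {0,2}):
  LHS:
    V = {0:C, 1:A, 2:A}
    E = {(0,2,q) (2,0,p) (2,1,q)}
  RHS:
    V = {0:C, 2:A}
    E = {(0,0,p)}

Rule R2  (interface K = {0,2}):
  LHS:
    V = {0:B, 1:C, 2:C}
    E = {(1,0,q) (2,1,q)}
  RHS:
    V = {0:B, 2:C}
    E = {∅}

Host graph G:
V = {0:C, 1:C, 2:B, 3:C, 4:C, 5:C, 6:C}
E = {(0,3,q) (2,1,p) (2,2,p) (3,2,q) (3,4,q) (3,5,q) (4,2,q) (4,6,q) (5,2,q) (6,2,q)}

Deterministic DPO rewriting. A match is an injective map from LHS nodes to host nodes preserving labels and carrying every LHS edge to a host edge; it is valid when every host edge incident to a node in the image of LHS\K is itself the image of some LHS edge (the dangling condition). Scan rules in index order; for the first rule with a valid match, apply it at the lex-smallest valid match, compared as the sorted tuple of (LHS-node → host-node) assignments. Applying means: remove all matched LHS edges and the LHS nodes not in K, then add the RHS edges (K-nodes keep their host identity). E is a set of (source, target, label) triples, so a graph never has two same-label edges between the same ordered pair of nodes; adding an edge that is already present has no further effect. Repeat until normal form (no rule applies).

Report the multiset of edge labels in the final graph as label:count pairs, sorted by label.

Answer: p:2

Derivation:
[0] host  ⇒  7 nodes, 10 edges  {0-q->3 2-p->1 2-p->2 3-q->2 3-q->4 3-q->5 4-q->2 4-q->6 5-q->2 6-q->2}
[1] R2 @ {0↦2, 1↦5, 2↦3}  ⇒  6 nodes, 8 edges  {0-q->3 2-p->1 2-p->2 3-q->2 3-q->4 4-q->2 4-q->6 6-q->2}
[2] R2 @ {0↦2, 1↦6, 2↦4}  ⇒  5 nodes, 6 edges  {0-q->3 2-p->1 2-p->2 3-q->2 3-q->4 4-q->2}
[3] R2 @ {0↦2, 1↦4, 2↦3}  ⇒  4 nodes, 4 edges  {0-q->3 2-p->1 2-p->2 3-q->2}
[4] R2 @ {0↦2, 1↦3, 2↦0}  ⇒  3 nodes, 2 edges  {2-p->1 2-p->2}
normal form: no rule applies after step 4
NF edges: [(2, 1, 'p'), (2, 2, 'p')]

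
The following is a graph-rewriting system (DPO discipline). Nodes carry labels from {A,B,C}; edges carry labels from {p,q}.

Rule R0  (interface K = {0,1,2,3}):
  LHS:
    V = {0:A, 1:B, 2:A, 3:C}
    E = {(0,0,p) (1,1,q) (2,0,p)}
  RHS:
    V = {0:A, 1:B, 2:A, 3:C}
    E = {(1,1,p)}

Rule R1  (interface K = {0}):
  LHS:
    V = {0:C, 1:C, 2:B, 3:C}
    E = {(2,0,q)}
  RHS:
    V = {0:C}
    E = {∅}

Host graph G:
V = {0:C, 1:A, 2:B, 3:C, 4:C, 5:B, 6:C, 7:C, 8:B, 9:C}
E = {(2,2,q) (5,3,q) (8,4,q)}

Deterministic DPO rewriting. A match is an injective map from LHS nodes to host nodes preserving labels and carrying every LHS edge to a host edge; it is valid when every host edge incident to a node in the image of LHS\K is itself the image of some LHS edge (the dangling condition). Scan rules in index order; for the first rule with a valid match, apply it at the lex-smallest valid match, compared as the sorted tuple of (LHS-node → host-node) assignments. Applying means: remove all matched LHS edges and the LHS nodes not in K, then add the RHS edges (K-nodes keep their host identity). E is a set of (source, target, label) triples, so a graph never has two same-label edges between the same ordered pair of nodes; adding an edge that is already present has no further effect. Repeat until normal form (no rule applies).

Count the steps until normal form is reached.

Answer: 2

Steps:
start.  V:10 E:3  edges: 2-q->2 5-q->3 8-q->4
1. fire R1 via {0↦3, 1↦0, 2↦5, 3↦6}  →  V:7 E:2  edges: 2-q->2 8-q->4
2. fire R1 via {0↦4, 1↦3, 2↦8, 3↦7}  →  V:4 E:1  edges: 2-q->2
halt: no rule applies after step 2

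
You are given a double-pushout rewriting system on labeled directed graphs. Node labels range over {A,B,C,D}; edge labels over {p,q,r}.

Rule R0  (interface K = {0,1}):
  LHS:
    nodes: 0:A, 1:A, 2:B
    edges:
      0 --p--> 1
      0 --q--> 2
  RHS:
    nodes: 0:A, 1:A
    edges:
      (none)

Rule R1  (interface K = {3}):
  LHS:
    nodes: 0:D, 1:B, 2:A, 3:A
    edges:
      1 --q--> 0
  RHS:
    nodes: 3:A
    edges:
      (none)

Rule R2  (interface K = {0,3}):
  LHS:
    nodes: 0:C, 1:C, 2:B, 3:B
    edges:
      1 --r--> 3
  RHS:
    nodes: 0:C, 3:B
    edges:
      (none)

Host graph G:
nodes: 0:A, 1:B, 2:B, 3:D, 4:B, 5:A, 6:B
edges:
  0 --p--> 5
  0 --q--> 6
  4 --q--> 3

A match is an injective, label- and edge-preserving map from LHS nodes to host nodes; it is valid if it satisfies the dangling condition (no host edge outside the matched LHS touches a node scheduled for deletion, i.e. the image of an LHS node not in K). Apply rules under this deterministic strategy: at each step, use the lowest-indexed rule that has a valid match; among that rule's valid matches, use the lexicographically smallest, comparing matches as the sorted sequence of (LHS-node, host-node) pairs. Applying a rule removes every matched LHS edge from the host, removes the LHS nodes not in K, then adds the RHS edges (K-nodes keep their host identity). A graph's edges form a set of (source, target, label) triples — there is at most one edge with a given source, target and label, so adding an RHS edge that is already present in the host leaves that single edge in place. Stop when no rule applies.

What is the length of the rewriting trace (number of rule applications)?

start.  V:7 E:3  edges: 0-p->5 0-q->6 4-q->3
1. fire R0 via {0↦0, 1↦5, 2↦6}  →  V:6 E:1  edges: 4-q->3
2. fire R1 via {0↦3, 1↦4, 2↦0, 3↦5}  →  V:3 E:0  edges: ∅
final graph: no rule applies after step 2

Answer: 2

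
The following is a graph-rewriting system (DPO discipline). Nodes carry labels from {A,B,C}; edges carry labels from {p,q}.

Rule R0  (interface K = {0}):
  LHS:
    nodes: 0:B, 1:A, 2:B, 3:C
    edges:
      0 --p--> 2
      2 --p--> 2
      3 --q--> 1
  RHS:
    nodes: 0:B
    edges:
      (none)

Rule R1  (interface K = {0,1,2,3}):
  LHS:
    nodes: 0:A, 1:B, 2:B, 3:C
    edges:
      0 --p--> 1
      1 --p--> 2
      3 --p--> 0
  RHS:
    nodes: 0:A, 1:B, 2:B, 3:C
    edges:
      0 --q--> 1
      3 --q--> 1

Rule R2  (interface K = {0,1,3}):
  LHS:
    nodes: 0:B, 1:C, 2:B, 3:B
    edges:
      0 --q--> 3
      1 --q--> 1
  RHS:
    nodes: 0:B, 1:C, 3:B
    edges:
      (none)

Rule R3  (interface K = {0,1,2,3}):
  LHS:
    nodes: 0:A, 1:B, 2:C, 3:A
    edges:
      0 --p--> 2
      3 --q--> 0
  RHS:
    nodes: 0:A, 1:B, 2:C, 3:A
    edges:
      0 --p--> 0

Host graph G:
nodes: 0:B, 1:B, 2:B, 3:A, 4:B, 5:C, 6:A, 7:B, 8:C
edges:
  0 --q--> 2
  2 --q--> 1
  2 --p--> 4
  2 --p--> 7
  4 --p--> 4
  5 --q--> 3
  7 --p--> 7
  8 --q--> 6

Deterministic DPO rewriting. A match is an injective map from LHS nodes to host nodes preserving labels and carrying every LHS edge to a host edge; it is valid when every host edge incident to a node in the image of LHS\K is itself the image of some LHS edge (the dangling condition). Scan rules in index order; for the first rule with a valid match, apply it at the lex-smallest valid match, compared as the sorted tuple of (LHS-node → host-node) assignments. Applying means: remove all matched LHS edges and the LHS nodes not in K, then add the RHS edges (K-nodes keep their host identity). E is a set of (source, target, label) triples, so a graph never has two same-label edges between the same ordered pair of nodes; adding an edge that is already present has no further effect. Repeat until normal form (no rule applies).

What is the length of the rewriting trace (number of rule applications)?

Answer: 2

Derivation:
start.  V:9 E:8  edges: 0-q->2 2-q->1 2-p->4 2-p->7 4-p->4 5-q->3 7-p->7 8-q->6
1. fire R0 via {0↦2, 1↦3, 2↦4, 3↦5}  →  V:6 E:5  edges: 0-q->2 2-q->1 2-p->7 7-p->7 8-q->6
2. fire R0 via {0↦2, 1↦6, 2↦7, 3↦8}  →  V:3 E:2  edges: 0-q->2 2-q->1
final graph: no rule applies after step 2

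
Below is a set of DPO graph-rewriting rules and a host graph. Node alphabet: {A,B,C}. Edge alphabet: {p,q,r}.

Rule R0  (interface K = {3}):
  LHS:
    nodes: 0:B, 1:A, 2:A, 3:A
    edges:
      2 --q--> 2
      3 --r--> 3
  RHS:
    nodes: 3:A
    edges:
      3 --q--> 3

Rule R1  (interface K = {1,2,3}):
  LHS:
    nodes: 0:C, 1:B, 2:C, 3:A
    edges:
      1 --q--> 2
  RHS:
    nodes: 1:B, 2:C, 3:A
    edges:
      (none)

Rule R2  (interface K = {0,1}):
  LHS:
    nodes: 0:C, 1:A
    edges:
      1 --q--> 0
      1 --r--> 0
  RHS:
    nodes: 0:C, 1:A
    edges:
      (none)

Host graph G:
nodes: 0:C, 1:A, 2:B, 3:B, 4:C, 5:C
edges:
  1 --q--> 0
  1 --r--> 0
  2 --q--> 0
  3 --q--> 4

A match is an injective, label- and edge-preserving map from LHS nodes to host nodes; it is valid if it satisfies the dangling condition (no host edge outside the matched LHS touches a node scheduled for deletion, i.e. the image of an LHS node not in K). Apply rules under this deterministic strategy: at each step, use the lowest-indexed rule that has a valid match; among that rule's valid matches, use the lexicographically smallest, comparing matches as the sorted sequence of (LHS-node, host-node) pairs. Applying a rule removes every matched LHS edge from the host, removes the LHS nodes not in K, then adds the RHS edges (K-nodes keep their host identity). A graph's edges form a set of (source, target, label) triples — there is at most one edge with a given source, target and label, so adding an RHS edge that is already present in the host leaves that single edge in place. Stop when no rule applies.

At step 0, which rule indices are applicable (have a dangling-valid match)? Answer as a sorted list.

R0: no valid match — LHS pattern not found
R1: 2 valid matches — {0↦5, 1↦2, 2↦0, 3↦1}, {0↦5, 1↦3, 2↦4, 3↦1}
R2: 1 valid match — {0↦0, 1↦1}

Answer: [R1,R2]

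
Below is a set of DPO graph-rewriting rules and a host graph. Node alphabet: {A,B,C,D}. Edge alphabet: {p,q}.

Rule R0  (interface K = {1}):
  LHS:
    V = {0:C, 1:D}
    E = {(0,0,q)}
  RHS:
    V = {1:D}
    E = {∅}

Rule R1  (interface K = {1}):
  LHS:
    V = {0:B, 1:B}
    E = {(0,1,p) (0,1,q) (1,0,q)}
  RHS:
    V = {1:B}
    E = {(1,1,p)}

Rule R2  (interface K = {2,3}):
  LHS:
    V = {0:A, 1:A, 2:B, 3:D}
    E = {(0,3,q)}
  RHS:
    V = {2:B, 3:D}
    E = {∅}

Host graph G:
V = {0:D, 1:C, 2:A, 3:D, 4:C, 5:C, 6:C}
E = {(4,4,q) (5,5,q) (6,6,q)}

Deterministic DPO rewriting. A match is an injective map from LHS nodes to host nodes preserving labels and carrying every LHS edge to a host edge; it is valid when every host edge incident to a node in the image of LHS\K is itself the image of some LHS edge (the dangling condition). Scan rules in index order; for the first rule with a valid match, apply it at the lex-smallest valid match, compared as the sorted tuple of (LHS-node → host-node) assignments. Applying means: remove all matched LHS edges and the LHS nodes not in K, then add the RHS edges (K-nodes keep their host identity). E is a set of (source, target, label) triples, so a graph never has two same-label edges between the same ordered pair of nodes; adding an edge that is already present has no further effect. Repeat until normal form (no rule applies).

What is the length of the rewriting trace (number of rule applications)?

start.  V:7 E:3  edges: 4-q->4 5-q->5 6-q->6
1. fire R0 via {0↦4, 1↦0}  →  V:6 E:2  edges: 5-q->5 6-q->6
2. fire R0 via {0↦5, 1↦0}  →  V:5 E:1  edges: 6-q->6
3. fire R0 via {0↦6, 1↦0}  →  V:4 E:0  edges: ∅
halt: no rule applies after step 3

Answer: 3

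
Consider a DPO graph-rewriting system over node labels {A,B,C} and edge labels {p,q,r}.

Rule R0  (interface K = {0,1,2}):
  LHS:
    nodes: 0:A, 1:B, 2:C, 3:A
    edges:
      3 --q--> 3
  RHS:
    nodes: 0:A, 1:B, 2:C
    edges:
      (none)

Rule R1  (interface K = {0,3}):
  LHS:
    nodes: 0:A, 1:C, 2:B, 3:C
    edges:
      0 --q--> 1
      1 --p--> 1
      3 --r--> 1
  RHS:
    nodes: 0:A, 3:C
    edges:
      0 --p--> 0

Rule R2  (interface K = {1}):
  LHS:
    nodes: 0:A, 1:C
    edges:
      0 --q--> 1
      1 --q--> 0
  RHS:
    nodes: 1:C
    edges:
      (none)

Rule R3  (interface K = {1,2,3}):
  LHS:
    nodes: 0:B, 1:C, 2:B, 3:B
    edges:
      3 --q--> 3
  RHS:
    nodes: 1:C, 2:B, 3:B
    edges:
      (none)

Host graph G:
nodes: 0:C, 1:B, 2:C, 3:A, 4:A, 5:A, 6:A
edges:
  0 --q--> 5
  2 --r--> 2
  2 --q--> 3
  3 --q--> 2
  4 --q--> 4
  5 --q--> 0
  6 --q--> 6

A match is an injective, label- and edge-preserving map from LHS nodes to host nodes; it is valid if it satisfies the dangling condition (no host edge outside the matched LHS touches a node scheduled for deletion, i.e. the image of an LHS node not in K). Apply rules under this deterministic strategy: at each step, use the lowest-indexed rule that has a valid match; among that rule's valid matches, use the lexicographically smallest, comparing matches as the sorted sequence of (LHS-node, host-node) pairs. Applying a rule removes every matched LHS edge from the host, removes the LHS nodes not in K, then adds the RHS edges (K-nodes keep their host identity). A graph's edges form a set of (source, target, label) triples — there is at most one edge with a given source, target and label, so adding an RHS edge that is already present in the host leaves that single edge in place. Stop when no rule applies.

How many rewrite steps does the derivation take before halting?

Answer: 4

Derivation:
start.  V:7 E:7  edges: 0-q->5 2-r->2 2-q->3 3-q->2 4-q->4 5-q->0 6-q->6
1. fire R0 via {0↦3, 1↦1, 2↦0, 3↦4}  →  V:6 E:6  edges: 0-q->5 2-r->2 2-q->3 3-q->2 5-q->0 6-q->6
2. fire R0 via {0↦3, 1↦1, 2↦0, 3↦6}  →  V:5 E:5  edges: 0-q->5 2-r->2 2-q->3 3-q->2 5-q->0
3. fire R2 via {0↦3, 1↦2}  →  V:4 E:3  edges: 0-q->5 2-r->2 5-q->0
4. fire R2 via {0↦5, 1↦0}  →  V:3 E:1  edges: 2-r->2
halt: no rule applies after step 4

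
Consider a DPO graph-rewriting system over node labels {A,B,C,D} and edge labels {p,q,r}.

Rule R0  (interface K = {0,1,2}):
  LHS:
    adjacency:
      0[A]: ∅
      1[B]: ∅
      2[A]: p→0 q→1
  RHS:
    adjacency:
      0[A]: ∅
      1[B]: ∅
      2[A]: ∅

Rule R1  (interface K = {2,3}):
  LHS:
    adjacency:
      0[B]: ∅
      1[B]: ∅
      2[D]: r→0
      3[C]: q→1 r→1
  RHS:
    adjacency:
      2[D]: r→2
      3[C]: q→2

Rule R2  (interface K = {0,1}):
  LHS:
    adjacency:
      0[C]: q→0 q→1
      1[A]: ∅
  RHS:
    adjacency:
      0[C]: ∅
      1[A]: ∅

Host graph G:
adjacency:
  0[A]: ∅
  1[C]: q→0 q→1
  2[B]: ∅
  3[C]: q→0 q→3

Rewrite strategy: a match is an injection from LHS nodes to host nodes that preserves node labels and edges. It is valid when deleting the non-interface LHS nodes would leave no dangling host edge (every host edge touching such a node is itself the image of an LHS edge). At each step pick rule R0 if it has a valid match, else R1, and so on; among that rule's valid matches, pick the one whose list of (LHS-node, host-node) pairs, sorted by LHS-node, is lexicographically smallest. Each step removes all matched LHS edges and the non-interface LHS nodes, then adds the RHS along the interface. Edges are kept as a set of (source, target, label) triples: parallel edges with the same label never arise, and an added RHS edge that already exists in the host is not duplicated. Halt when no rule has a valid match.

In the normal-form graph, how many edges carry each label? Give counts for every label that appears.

initial: |V|=4 |E|=4  E = 1-q->0 1-q->1 3-q->0 3-q->3
step 1: apply R2 at {0↦1, 1↦0}  → |V|=4 |E|=2  E = 3-q->0 3-q->3
step 2: apply R2 at {0↦3, 1↦0}  → |V|=4 |E|=0  E = ∅
halt: no rule applies after step 2
NF edges: []

Answer: (no edges)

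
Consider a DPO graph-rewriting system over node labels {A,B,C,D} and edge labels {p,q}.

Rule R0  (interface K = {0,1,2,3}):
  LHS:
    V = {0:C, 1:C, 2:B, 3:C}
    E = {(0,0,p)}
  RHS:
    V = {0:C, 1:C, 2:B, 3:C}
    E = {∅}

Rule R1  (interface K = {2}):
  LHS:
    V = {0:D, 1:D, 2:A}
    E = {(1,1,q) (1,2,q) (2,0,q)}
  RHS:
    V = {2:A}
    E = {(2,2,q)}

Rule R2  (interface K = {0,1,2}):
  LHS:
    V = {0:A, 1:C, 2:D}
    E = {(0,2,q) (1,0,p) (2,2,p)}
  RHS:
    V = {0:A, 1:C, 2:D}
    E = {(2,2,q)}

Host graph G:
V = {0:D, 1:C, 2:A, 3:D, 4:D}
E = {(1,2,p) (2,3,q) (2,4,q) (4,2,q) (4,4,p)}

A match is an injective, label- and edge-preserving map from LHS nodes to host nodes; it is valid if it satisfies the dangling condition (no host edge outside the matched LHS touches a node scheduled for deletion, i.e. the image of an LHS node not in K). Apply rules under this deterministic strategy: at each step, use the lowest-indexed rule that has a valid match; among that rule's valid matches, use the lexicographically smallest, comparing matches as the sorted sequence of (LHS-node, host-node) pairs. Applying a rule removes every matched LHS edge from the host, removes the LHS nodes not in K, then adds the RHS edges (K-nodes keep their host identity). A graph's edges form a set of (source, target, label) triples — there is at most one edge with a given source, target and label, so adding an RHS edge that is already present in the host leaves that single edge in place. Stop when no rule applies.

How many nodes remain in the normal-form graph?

start.  V:5 E:5  edges: 1-p->2 2-q->3 2-q->4 4-q->2 4-p->4
1. fire R2 via {0↦2, 1↦1, 2↦4}  →  V:5 E:3  edges: 2-q->3 4-q->2 4-q->4
2. fire R1 via {0↦3, 1↦4, 2↦2}  →  V:3 E:1  edges: 2-q->2
halt: no rule applies after step 2
NF nodes: {0:D, 1:C, 2:A}

Answer: 3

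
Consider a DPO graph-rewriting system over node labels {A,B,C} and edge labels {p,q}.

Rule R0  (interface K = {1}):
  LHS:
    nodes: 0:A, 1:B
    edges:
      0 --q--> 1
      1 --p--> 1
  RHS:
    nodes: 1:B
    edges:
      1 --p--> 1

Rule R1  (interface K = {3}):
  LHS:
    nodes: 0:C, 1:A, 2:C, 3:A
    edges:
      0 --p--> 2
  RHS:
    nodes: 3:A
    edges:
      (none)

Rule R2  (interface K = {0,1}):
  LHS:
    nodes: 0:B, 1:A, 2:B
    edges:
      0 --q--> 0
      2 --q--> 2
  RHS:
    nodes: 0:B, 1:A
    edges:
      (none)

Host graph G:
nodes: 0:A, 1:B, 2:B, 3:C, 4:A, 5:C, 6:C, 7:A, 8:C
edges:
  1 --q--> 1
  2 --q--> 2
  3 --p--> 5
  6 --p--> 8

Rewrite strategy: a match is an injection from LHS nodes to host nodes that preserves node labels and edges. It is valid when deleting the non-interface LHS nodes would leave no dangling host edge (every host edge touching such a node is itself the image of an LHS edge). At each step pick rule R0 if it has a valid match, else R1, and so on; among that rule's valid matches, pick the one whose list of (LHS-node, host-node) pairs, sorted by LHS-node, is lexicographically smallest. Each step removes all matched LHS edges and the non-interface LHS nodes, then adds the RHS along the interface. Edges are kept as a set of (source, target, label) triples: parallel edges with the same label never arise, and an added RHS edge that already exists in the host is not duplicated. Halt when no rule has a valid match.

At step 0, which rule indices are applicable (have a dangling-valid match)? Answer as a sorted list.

Answer: [R1,R2]

Derivation:
R0: no valid match — LHS pattern not found
R1: 12 valid matches — {0↦3, 1↦0, 2↦5, 3↦4}, {0↦3, 1↦0, 2↦5, 3↦7}, {0↦3, 1↦4, 2↦5, 3↦0} (+9 more)
R2: 6 valid matches — {0↦1, 1↦0, 2↦2}, {0↦1, 1↦4, 2↦2}, {0↦1, 1↦7, 2↦2} (+3 more)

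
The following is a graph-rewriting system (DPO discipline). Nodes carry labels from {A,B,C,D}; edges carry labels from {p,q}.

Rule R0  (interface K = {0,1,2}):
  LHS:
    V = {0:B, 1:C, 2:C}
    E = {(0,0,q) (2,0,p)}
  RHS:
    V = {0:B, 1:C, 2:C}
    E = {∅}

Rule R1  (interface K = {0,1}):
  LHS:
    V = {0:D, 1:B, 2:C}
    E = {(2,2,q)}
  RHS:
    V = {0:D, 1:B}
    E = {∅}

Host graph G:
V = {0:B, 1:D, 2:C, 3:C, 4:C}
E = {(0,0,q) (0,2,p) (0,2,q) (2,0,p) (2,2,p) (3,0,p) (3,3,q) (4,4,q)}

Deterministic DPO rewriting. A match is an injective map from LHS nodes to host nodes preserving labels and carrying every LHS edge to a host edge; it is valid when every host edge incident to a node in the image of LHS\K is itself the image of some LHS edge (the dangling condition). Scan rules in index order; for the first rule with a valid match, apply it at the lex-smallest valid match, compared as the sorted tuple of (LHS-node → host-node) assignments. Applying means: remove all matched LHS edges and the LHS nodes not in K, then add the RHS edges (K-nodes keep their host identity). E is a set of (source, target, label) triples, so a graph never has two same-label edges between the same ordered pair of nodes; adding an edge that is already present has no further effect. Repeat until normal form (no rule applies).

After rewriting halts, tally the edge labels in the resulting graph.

Answer: p:3 q:1

Steps:
initial: |V|=5 |E|=8  E = 0-q->0 0-p->2 0-q->2 2-p->0 2-p->2 3-p->0 3-q->3 4-q->4
step 1: apply R0 at {0↦0, 1↦2, 2↦3}  → |V|=5 |E|=6  E = 0-p->2 0-q->2 2-p->0 2-p->2 3-q->3 4-q->4
step 2: apply R1 at {0↦1, 1↦0, 2↦3}  → |V|=4 |E|=5  E = 0-p->2 0-q->2 2-p->0 2-p->2 4-q->4
step 3: apply R1 at {0↦1, 1↦0, 2↦4}  → |V|=3 |E|=4  E = 0-p->2 0-q->2 2-p->0 2-p->2
final graph: no rule applies after step 3
NF edges: [(0, 2, 'p'), (0, 2, 'q'), (2, 0, 'p'), (2, 2, 'p')]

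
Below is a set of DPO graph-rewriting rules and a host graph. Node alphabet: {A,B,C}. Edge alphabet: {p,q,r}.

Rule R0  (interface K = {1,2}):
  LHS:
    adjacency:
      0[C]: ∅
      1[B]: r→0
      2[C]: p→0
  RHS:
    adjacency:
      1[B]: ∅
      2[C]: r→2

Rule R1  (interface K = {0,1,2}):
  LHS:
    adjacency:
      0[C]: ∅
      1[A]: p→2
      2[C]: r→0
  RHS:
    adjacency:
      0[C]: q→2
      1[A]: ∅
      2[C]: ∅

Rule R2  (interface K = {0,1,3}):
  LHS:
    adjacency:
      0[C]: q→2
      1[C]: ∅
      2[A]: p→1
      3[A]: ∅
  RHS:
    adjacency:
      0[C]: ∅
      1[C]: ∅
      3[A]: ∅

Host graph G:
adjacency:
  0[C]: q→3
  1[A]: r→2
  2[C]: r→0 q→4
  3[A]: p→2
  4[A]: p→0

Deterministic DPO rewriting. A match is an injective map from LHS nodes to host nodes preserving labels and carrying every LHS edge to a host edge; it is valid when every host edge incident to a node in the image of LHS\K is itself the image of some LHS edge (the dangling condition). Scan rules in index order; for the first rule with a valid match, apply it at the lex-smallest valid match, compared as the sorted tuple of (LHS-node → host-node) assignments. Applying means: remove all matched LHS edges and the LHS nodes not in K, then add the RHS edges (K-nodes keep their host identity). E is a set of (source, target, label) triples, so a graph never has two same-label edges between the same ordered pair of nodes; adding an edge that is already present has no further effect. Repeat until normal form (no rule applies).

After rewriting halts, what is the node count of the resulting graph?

initial: |V|=5 |E|=6  E = 0-q->3 1-r->2 2-r->0 2-q->4 3-p->2 4-p->0
step 1: apply R1 at {0↦0, 1↦3, 2↦2}  → |V|=5 |E|=5  E = 0-q->2 0-q->3 1-r->2 2-q->4 4-p->0
step 2: apply R2 at {0↦2, 1↦0, 2↦4, 3↦1}  → |V|=4 |E|=3  E = 0-q->2 0-q->3 1-r->2
normal form: no rule applies after step 2
NF nodes: {0:C, 1:A, 2:C, 3:A}

Answer: 4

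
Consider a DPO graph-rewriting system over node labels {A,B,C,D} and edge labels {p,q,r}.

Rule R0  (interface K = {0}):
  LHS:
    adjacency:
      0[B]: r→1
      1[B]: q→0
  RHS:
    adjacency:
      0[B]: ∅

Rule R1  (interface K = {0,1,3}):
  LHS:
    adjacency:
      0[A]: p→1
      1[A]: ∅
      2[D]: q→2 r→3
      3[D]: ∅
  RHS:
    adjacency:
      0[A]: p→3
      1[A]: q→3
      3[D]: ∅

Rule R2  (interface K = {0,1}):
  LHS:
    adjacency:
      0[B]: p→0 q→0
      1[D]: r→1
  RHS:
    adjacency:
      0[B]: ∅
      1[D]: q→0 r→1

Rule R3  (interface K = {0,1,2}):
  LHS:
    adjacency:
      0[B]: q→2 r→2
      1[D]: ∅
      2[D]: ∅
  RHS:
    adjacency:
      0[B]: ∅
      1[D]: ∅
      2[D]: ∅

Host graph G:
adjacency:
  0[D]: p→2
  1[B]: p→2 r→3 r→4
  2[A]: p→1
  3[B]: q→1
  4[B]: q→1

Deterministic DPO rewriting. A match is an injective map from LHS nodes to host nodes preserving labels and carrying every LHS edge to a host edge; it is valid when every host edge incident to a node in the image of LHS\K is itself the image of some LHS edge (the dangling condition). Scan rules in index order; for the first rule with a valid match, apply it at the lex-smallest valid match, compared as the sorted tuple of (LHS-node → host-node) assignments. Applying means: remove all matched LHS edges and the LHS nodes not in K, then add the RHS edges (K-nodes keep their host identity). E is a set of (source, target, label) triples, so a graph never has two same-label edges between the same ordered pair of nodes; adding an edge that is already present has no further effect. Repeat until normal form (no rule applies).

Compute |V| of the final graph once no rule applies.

initial: |V|=5 |E|=7  E = 0-p->2 1-p->2 1-r->3 1-r->4 2-p->1 3-q->1 4-q->1
step 1: apply R0 at {0↦1, 1↦3}  → |V|=4 |E|=5  E = 0-p->2 1-p->2 1-r->4 2-p->1 4-q->1
step 2: apply R0 at {0↦1, 1↦4}  → |V|=3 |E|=3  E = 0-p->2 1-p->2 2-p->1
final graph: no rule applies after step 2
NF nodes: {0:D, 1:B, 2:A}

Answer: 3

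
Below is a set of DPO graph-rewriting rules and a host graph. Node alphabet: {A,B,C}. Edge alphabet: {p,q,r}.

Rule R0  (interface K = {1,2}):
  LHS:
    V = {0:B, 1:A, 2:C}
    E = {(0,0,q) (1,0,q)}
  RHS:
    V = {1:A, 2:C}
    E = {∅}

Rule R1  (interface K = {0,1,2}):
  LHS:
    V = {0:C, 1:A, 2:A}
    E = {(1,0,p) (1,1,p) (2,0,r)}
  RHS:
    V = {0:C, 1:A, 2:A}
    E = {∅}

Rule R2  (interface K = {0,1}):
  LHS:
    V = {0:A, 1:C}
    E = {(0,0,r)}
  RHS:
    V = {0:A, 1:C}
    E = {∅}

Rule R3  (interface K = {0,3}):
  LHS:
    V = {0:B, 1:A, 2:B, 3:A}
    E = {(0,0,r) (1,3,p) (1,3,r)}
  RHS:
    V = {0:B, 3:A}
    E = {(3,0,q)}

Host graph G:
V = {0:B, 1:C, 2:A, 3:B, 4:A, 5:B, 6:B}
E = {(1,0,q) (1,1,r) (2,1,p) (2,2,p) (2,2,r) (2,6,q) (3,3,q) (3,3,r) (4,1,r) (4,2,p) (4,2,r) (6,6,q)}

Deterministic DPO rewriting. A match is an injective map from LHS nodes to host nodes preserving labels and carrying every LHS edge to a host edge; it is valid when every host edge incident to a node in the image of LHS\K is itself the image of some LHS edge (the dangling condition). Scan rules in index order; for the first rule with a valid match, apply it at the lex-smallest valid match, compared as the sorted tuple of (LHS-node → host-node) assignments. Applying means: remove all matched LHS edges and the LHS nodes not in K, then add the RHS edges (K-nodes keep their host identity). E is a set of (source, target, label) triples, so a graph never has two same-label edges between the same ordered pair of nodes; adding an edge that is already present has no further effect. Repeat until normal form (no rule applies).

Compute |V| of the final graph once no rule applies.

Answer: 3

Steps:
initial: |V|=7 |E|=12  E = 1-q->0 1-r->1 2-p->1 2-p->2 2-r->2 2-q->6 3-q->3 3-r->3 4-r->1 4-p->2 4-r->2 6-q->6
step 1: apply R0 at {0↦6, 1↦2, 2↦1}  → |V|=6 |E|=10  E = 1-q->0 1-r->1 2-p->1 2-p->2 2-r->2 3-q->3 3-r->3 4-r->1 4-p->2 4-r->2
step 2: apply R1 at {0↦1, 1↦2, 2↦4}  → |V|=6 |E|=7  E = 1-q->0 1-r->1 2-r->2 3-q->3 3-r->3 4-p->2 4-r->2
step 3: apply R2 at {0↦2, 1↦1}  → |V|=6 |E|=6  E = 1-q->0 1-r->1 3-q->3 3-r->3 4-p->2 4-r->2
step 4: apply R3 at {0↦3, 1↦4, 2↦5, 3↦2}  → |V|=4 |E|=4  E = 1-q->0 1-r->1 2-q->3 3-q->3
step 5: apply R0 at {0↦3, 1↦2, 2↦1}  → |V|=3 |E|=2  E = 1-q->0 1-r->1
final graph: no rule applies after step 5
NF nodes: {0:B, 1:C, 2:A}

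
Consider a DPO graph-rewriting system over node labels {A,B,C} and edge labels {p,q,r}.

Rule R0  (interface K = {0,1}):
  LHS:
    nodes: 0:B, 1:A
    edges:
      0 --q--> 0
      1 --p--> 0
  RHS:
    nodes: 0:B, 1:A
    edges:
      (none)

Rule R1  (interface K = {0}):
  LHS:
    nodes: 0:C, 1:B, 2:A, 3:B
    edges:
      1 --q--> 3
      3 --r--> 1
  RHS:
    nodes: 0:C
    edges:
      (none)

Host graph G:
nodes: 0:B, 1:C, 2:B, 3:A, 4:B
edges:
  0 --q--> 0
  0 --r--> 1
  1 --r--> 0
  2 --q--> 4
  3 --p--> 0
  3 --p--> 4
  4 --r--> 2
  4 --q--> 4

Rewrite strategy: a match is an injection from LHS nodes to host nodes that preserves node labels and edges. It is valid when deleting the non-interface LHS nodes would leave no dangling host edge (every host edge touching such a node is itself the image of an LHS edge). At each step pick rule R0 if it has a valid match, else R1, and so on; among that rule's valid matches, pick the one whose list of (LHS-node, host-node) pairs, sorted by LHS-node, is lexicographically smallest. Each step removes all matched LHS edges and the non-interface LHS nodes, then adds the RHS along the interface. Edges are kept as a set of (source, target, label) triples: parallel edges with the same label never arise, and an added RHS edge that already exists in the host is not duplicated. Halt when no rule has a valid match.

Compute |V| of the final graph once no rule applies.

start.  V:5 E:8  edges: 0-q->0 0-r->1 1-r->0 2-q->4 3-p->0 3-p->4 4-r->2 4-q->4
1. fire R0 via {0↦0, 1↦3}  →  V:5 E:6  edges: 0-r->1 1-r->0 2-q->4 3-p->4 4-r->2 4-q->4
2. fire R0 via {0↦4, 1↦3}  →  V:5 E:4  edges: 0-r->1 1-r->0 2-q->4 4-r->2
3. fire R1 via {0↦1, 1↦2, 2↦3, 3↦4}  →  V:2 E:2  edges: 0-r->1 1-r->0
normal form: no rule applies after step 3
NF nodes: {0:B, 1:C}

Answer: 2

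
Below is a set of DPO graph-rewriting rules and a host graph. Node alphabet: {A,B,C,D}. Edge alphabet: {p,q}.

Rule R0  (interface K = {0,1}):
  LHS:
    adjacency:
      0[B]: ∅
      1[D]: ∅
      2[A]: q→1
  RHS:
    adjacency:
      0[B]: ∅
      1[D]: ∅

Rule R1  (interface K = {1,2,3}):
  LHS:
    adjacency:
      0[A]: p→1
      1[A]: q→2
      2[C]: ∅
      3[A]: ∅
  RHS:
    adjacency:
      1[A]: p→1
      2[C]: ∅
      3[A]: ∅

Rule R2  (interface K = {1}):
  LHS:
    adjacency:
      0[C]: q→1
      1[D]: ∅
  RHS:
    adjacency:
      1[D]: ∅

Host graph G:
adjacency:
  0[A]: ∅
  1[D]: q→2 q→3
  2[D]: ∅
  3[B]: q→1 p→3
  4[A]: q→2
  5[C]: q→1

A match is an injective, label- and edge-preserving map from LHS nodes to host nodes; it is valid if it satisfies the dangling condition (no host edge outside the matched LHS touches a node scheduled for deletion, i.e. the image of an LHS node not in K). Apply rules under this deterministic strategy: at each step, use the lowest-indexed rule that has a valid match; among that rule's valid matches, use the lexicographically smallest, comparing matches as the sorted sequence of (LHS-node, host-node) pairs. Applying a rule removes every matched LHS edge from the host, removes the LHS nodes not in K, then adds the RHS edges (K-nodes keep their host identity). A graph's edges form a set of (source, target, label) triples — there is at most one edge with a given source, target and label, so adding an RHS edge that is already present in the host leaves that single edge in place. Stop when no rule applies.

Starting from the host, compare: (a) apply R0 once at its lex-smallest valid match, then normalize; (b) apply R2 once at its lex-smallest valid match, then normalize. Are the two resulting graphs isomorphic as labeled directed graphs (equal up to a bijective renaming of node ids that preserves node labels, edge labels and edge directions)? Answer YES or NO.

branch R0-first: apply at {0↦3, 1↦2, 2↦4} → |E|=5, then 1 more step(s) → NF |V|=4 |E|=4 V={0:A, 1:D, 2:D, 3:B} E=1-q->2 1-q->3 3-q->1 3-p->3
branch R2-first: apply at {0↦5, 1↦1} → |E|=5, then 1 more step(s) → NF |V|=4 |E|=4 V={0:A, 1:D, 2:D, 3:B} E=1-q->2 1-q->3 3-q->1 3-p->3
graphs isomorphic (equal up to label-preserving node renaming)

Answer: YES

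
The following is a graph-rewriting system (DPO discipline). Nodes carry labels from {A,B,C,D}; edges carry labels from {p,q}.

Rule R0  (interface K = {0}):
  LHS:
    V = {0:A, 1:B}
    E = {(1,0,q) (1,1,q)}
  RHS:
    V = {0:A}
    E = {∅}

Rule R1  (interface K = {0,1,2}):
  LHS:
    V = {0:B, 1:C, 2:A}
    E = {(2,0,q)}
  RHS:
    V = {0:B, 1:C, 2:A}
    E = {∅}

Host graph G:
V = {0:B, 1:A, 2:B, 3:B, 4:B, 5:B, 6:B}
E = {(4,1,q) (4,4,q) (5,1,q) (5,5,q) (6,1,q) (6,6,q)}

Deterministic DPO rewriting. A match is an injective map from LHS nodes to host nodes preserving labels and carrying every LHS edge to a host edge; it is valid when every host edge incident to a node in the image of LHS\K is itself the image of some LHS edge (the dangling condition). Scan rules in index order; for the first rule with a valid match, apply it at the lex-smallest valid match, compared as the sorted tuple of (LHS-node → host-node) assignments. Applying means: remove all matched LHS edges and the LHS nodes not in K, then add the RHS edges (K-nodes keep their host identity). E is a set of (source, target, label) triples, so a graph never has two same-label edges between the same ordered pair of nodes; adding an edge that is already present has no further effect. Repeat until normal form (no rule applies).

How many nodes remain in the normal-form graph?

Answer: 4

Derivation:
start.  V:7 E:6  edges: 4-q->1 4-q->4 5-q->1 5-q->5 6-q->1 6-q->6
1. fire R0 via {0↦1, 1↦4}  →  V:6 E:4  edges: 5-q->1 5-q->5 6-q->1 6-q->6
2. fire R0 via {0↦1, 1↦5}  →  V:5 E:2  edges: 6-q->1 6-q->6
3. fire R0 via {0↦1, 1↦6}  →  V:4 E:0  edges: ∅
normal form: no rule applies after step 3
NF nodes: {0:B, 1:A, 2:B, 3:B}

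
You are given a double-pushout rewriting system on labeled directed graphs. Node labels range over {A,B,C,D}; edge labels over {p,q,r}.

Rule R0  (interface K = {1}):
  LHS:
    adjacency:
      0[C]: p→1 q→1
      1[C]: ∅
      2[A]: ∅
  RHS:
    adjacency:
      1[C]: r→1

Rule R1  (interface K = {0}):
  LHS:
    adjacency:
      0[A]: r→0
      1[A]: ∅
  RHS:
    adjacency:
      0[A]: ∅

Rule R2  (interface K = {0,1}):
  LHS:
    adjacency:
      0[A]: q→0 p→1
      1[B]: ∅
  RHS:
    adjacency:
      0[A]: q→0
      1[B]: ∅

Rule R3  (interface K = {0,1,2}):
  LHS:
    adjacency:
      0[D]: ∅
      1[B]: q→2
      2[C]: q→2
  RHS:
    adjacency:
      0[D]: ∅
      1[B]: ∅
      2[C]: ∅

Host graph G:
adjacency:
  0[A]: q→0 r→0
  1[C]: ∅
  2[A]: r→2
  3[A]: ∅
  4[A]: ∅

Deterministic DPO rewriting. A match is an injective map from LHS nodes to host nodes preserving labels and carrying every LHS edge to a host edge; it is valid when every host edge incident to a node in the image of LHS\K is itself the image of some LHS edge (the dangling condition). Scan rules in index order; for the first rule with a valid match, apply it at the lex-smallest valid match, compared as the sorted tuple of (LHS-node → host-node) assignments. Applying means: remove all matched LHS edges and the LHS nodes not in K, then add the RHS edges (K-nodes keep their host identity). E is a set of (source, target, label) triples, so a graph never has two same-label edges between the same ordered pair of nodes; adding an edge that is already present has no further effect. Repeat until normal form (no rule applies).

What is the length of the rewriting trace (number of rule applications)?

[0] host  ⇒  5 nodes, 3 edges  {0-q->0 0-r->0 2-r->2}
[1] R1 @ {0↦0, 1↦3}  ⇒  4 nodes, 2 edges  {0-q->0 2-r->2}
[2] R1 @ {0↦2, 1↦4}  ⇒  3 nodes, 1 edges  {0-q->0}
normal form: no rule applies after step 2

Answer: 2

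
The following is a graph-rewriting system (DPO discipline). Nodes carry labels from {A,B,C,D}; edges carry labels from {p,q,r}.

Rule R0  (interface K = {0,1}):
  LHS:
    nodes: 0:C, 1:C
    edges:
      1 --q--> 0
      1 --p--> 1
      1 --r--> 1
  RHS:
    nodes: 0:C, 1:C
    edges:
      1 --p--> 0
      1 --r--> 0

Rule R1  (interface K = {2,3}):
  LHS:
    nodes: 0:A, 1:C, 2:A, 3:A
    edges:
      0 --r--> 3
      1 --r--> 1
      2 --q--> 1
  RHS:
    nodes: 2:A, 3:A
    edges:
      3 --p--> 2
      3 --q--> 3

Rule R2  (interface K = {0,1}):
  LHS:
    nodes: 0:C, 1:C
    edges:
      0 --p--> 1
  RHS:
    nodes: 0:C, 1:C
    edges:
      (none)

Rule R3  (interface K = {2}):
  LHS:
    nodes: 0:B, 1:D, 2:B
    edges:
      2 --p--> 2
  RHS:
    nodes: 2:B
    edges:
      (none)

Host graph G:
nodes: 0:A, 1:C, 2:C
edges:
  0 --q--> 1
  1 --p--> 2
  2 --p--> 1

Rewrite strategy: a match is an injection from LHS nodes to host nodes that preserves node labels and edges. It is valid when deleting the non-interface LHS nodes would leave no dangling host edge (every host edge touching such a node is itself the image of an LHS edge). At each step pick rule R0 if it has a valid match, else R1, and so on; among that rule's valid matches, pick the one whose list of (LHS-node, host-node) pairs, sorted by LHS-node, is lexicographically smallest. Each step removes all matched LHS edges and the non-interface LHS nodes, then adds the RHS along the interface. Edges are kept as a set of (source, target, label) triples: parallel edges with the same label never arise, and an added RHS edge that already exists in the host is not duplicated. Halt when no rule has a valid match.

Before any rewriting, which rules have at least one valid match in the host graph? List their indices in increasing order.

Answer: [R2]

Rewrite trace:
R0: no valid match — LHS pattern not found
R1: no valid match — LHS pattern not found
R2: 2 valid matches — {0↦1, 1↦2}, {0↦2, 1↦1}
R3: no valid match — LHS pattern not found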